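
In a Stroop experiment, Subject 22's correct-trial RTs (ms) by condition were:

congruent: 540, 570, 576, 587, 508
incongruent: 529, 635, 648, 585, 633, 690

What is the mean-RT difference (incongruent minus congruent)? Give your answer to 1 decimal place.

63.8 ms

M(congruent) = 2781/5 = 556.200
M(incongruent) = 3720/6 = 620.000
Difference = 620.000 − 556.200 = 63.800 ms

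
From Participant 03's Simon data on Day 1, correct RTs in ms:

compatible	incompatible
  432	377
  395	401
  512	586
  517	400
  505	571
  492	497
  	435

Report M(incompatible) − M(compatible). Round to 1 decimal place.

M(compatible) = 2853/6 = 475.500
M(incompatible) = 3267/7 = 466.714
Difference = 466.714 − 475.500 = -8.786 ms

-8.8 ms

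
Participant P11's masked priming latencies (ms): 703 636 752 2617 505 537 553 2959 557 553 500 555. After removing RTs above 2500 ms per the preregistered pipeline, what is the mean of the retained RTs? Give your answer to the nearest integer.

585 ms

Excluded: 2617, 2959
Retained (n=10): Σ = 5851
Mean = 5851/10 = 585.1000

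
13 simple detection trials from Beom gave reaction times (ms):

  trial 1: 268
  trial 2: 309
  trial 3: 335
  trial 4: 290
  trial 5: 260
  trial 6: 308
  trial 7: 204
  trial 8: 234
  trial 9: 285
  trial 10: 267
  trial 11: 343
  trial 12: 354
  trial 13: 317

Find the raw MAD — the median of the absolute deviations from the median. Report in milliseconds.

27 ms

Sorted: 204, 234, 260, 267, 268, 285, 290, 308, 309, 317, 335, 343, 354 → median = 290
|x − 290|: 22, 19, 45, 0, 30, 18, 86, 56, 5, 23, 53, 64, 27
Sorted deviations: 0, 5, 18, 19, 22, 23, 27, 30, 45, 53, 56, 64, 86 → MAD = 27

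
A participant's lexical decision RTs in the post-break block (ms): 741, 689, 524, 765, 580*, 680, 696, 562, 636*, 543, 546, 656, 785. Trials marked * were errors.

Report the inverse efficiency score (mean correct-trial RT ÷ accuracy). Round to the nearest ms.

Correct trials (n=11): 741, 689, 524, 765, 680, 696, 562, 543, 546, 656, 785
Mean correct RT = 7187/11 = 653.3636 ms
Proportion correct = 11/13
IES = 653.3636 / (11/13) = 772.157 ms

772 ms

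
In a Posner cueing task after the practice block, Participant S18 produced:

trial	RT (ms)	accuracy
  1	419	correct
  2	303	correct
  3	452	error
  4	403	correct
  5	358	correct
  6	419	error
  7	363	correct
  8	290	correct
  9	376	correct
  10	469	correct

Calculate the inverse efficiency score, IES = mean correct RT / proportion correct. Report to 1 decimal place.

465.8 ms

Correct trials (n=8): 419, 303, 403, 358, 363, 290, 376, 469
Mean correct RT = 2981/8 = 372.6250 ms
Proportion correct = 8/10
IES = 372.6250 / (8/10) = 465.781 ms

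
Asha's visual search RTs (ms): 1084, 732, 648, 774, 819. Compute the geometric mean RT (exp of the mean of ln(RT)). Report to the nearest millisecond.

ln(RT): 6.9884, 6.5958, 6.4739, 6.6516, 6.7081
Mean ln(RT) = 33.4177/5 = 6.68355
Geometric mean = exp(6.68355) = 799.15 ms

799 ms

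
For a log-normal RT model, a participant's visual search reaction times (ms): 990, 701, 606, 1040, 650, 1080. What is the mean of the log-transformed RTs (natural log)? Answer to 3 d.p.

6.711

ln(RT): 6.8977, 6.5525, 6.4069, 6.9470, 6.4770, 6.9847
Σ ln(RT) = 40.2658
Mean = 40.2658/6 = 6.71096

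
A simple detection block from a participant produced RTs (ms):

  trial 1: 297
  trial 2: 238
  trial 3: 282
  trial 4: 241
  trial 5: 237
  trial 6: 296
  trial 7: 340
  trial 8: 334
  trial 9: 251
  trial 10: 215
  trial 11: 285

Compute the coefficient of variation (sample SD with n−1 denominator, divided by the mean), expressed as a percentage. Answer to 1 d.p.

15.0%

n = 11, Σ = 3016, M = 274.1818
Σ(x−M)² = 16917.636; s = √(16917.636/10) = 41.1311
CV = 41.1311 / 274.1818 = 0.15001 = 15.001%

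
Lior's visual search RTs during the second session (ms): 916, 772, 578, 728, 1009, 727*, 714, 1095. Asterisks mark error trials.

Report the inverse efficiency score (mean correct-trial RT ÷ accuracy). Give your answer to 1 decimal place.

Correct trials (n=7): 916, 772, 578, 728, 1009, 714, 1095
Mean correct RT = 5812/7 = 830.2857 ms
Proportion correct = 7/8
IES = 830.2857 / (7/8) = 948.898 ms

948.9 ms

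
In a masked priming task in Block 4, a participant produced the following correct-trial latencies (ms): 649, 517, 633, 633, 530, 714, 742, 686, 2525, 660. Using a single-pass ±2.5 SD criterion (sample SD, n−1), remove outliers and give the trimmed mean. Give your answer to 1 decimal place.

640.4 ms

n = 10, ΣRT = 8289, M = 828.900
Σ(x−M)² = 3242196.90; s = √(3242196.90/9) = 600.203
Cutoffs: 828.900 ± 2.5·600.203 → [-671.6, 2329.4]
Outside: 2525 → excluded.
Retained (n=9): Σ = 5764, mean = 5764/9 = 640.444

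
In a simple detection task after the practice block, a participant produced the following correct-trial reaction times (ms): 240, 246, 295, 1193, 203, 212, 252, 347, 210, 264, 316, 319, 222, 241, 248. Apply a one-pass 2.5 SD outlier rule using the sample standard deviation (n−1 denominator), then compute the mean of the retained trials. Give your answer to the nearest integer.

n = 15, ΣRT = 4808, M = 320.533
Σ(x−M)² = 841613.73; s = √(841613.73/14) = 245.184
Cutoffs: 320.533 ± 2.5·245.184 → [-292.4, 933.5]
Outside: 1193 → excluded.
Retained (n=14): Σ = 3615, mean = 3615/14 = 258.214

258 ms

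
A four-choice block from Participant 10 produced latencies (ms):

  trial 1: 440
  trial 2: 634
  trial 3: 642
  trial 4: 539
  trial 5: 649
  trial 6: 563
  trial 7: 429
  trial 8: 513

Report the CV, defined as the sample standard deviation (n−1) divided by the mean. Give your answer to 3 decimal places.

0.159

n = 8, Σ = 4409, M = 551.1250
Σ(x−M)² = 53710.875; s = √(53710.875/7) = 87.5956
CV = 87.5956 / 551.1250 = 0.15894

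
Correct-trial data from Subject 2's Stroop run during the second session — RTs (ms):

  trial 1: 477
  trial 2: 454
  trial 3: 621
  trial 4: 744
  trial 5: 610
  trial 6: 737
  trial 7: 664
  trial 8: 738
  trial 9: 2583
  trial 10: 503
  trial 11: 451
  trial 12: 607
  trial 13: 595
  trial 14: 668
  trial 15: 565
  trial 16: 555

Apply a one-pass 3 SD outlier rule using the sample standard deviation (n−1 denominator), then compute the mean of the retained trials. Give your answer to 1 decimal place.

599.3 ms

n = 16, ΣRT = 11572, M = 723.250
Σ(x−M)² = 3828429.00; s = √(3828429.00/15) = 505.202
Cutoffs: 723.250 ± 3·505.202 → [-792.4, 2238.9]
Outside: 2583 → excluded.
Retained (n=15): Σ = 8989, mean = 8989/15 = 599.267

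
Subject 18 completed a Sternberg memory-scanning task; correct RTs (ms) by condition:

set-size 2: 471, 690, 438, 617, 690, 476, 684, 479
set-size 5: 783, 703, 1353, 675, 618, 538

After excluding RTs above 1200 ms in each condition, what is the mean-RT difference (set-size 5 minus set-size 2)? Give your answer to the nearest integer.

95 ms

set-size 5: exclude 1353
M(set-size 2) = 4545/8 = 568.125
M(set-size 5) = 3317/5 = 663.400
Difference = 663.400 − 568.125 = 95.275 ms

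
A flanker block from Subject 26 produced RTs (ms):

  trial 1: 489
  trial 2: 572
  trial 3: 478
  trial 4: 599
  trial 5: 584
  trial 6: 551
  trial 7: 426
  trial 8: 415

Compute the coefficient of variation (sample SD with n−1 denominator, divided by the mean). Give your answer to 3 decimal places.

0.140

n = 8, Σ = 4114, M = 514.2500
Σ(x−M)² = 36323.500; s = √(36323.500/7) = 72.0352
CV = 72.0352 / 514.2500 = 0.14008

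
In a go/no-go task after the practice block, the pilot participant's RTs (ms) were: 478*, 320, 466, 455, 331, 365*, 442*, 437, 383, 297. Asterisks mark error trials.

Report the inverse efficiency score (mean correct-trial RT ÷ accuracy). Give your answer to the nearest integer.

549 ms

Correct trials (n=7): 320, 466, 455, 331, 437, 383, 297
Mean correct RT = 2689/7 = 384.1429 ms
Proportion correct = 7/10
IES = 384.1429 / (7/10) = 548.776 ms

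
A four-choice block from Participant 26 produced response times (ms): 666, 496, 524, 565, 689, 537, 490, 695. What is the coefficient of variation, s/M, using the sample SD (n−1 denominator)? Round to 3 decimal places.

n = 8, Σ = 4662, M = 582.7500
Σ(x−M)² = 52807.500; s = √(52807.500/7) = 86.8558
CV = 86.8558 / 582.7500 = 0.14904

0.149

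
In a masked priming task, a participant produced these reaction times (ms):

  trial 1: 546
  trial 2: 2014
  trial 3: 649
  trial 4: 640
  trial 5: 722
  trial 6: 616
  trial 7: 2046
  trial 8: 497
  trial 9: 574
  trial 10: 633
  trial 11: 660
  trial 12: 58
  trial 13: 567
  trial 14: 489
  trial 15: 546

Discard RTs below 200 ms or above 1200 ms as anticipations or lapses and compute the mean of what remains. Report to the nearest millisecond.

Excluded: 58, 2014, 2046
Retained (n=12): Σ = 7139
Mean = 7139/12 = 594.9167

595 ms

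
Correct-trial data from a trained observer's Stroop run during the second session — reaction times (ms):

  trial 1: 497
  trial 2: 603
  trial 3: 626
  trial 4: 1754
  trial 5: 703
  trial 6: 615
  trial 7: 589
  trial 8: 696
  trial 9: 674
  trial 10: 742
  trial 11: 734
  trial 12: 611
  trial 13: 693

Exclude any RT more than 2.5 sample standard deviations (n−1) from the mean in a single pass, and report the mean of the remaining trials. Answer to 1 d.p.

648.6 ms

n = 13, ΣRT = 9537, M = 733.615
Σ(x−M)² = 1183457.08; s = √(1183457.08/12) = 314.040
Cutoffs: 733.615 ± 2.5·314.040 → [-51.5, 1518.7]
Outside: 1754 → excluded.
Retained (n=12): Σ = 7783, mean = 7783/12 = 648.583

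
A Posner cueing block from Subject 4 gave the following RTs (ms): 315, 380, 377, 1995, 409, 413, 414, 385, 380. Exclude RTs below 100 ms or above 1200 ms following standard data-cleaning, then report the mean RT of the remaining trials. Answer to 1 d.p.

Excluded: 1995
Retained (n=8): Σ = 3073
Mean = 3073/8 = 384.1250

384.1 ms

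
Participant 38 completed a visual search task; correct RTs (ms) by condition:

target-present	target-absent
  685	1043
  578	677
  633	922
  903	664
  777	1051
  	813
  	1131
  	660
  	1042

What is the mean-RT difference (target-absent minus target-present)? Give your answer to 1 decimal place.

174.0 ms

M(target-present) = 3576/5 = 715.200
M(target-absent) = 8003/9 = 889.222
Difference = 889.222 − 715.200 = 174.022 ms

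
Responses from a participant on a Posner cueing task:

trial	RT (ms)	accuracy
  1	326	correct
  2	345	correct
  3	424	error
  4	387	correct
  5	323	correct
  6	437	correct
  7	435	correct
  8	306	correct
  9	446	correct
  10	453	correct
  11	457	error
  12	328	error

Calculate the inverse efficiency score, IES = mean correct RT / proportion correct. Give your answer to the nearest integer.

Correct trials (n=9): 326, 345, 387, 323, 437, 435, 306, 446, 453
Mean correct RT = 3458/9 = 384.2222 ms
Proportion correct = 9/12
IES = 384.2222 / (9/12) = 512.296 ms

512 ms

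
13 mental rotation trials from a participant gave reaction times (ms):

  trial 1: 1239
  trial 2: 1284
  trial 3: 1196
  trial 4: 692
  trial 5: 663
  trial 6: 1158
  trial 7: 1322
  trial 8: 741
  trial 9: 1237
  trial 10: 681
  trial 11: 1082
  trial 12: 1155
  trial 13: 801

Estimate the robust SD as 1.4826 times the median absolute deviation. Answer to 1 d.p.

191.3 ms

Sorted: 663, 681, 692, 741, 801, 1082, 1155, 1158, 1196, 1237, 1239, 1284, 1322 → median = 1155
|x − 1155| sorted: 0, 3, 41, 73, 82, 84, 129, 167, 354, 414, 463, 474, 492 → MAD = 129
Robust SD ≈ 1.4826 × 129 = 191.255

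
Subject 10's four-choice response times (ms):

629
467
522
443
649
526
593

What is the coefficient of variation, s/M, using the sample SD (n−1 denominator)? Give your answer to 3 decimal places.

0.145

n = 7, Σ = 3829, M = 547.0000
Σ(x−M)² = 37526.000; s = √(37526.000/6) = 79.0843
CV = 79.0843 / 547.0000 = 0.14458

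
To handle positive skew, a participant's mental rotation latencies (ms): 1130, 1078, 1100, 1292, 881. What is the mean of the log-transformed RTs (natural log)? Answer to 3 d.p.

6.992

ln(RT): 7.0300, 6.9829, 7.0031, 7.1639, 6.7811
Σ ln(RT) = 34.9609
Mean = 34.9609/5 = 6.99218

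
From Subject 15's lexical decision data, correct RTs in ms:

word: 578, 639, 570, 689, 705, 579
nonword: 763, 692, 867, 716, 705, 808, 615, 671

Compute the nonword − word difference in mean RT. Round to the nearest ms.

M(word) = 3760/6 = 626.667
M(nonword) = 5837/8 = 729.625
Difference = 729.625 − 626.667 = 102.958 ms

103 ms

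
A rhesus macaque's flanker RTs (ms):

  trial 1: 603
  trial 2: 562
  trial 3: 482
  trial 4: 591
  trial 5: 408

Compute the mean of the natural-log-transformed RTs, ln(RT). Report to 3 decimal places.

6.261

ln(RT): 6.4019, 6.3315, 6.1779, 6.3818, 6.0113
Σ ln(RT) = 31.3044
Mean = 31.3044/5 = 6.26089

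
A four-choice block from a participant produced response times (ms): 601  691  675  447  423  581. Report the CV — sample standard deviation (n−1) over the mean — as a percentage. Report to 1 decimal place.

n = 6, Σ = 3418, M = 569.6667
Σ(x−M)² = 63485.333; s = √(63485.333/5) = 112.6813
CV = 112.6813 / 569.6667 = 0.19780 = 19.780%

19.8%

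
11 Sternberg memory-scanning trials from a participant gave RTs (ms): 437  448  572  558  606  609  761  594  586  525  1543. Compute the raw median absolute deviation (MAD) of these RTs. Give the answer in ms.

Sorted: 437, 448, 525, 558, 572, 586, 594, 606, 609, 761, 1543 → median = 586
|x − 586|: 149, 138, 14, 28, 20, 23, 175, 8, 0, 61, 957
Sorted deviations: 0, 8, 14, 20, 23, 28, 61, 138, 149, 175, 957 → MAD = 28

28 ms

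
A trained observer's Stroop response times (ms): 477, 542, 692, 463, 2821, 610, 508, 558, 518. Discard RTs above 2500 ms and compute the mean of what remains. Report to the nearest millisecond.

Excluded: 2821
Retained (n=8): Σ = 4368
Mean = 4368/8 = 546.0000

546 ms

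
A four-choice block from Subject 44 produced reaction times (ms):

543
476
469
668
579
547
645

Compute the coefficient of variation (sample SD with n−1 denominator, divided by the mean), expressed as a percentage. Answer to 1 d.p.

13.6%

n = 7, Σ = 3927, M = 561.0000
Σ(x−M)² = 35038.000; s = √(35038.000/6) = 76.4177
CV = 76.4177 / 561.0000 = 0.13622 = 13.622%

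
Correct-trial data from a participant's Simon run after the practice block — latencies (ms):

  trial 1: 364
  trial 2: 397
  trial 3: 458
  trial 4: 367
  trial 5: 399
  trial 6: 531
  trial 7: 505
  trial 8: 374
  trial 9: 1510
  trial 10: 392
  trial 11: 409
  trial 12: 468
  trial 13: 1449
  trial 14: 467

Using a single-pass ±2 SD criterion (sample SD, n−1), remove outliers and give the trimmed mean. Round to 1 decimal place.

n = 14, ΣRT = 8090, M = 577.857
Σ(x−M)² = 1933515.71; s = √(1933515.71/13) = 385.658
Cutoffs: 577.857 ± 2·385.658 → [-193.5, 1349.2]
Outside: 1449, 1510 → excluded.
Retained (n=12): Σ = 5131, mean = 5131/12 = 427.583

427.6 ms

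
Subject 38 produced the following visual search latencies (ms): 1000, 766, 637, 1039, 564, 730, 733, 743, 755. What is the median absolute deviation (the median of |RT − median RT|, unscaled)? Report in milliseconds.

23 ms

Sorted: 564, 637, 730, 733, 743, 755, 766, 1000, 1039 → median = 743
|x − 743|: 257, 23, 106, 296, 179, 13, 10, 0, 12
Sorted deviations: 0, 10, 12, 13, 23, 106, 179, 257, 296 → MAD = 23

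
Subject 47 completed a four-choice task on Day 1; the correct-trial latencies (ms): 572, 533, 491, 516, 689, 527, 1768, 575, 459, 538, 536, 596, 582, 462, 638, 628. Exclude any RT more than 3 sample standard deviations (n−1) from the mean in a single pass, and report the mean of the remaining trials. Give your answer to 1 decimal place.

n = 16, ΣRT = 10110, M = 631.875
Σ(x−M)² = 1435485.75; s = √(1435485.75/15) = 309.353
Cutoffs: 631.875 ± 3·309.353 → [-296.2, 1559.9]
Outside: 1768 → excluded.
Retained (n=15): Σ = 8342, mean = 8342/15 = 556.133

556.1 ms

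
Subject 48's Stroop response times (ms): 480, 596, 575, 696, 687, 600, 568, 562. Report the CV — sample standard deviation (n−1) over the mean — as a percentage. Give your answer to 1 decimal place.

11.7%

n = 8, Σ = 4764, M = 595.5000
Σ(x−M)² = 34132.000; s = √(34132.000/7) = 69.8284
CV = 69.8284 / 595.5000 = 0.11726 = 11.726%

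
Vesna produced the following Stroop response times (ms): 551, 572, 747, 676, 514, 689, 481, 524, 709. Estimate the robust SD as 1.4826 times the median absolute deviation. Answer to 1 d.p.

Sorted: 481, 514, 524, 551, 572, 676, 689, 709, 747 → median = 572
|x − 572| sorted: 0, 21, 48, 58, 91, 104, 117, 137, 175 → MAD = 91
Robust SD ≈ 1.4826 × 91 = 134.917

134.9 ms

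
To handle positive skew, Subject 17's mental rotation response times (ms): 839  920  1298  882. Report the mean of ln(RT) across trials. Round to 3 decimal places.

6.877

ln(RT): 6.7322, 6.8244, 7.1686, 6.7822
Σ ln(RT) = 27.5074
Mean = 27.5074/4 = 6.87684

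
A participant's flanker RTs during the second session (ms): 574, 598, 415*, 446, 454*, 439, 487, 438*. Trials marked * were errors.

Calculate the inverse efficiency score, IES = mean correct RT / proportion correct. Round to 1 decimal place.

Correct trials (n=5): 574, 598, 446, 439, 487
Mean correct RT = 2544/5 = 508.8000 ms
Proportion correct = 5/8
IES = 508.8000 / (5/8) = 814.080 ms

814.1 ms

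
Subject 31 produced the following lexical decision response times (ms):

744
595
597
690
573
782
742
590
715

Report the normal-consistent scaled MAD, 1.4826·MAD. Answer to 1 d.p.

Sorted: 573, 590, 595, 597, 690, 715, 742, 744, 782 → median = 690
|x − 690| sorted: 0, 25, 52, 54, 92, 93, 95, 100, 117 → MAD = 92
Robust SD ≈ 1.4826 × 92 = 136.399

136.4 ms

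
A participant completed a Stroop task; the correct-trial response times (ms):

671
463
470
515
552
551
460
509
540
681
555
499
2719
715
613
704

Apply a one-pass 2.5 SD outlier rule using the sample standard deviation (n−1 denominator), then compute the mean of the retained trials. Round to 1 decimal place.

566.5 ms

n = 16, ΣRT = 11217, M = 701.062
Σ(x−M)² = 4453860.94; s = √(4453860.94/15) = 544.907
Cutoffs: 701.062 ± 2.5·544.907 → [-661.2, 2063.3]
Outside: 2719 → excluded.
Retained (n=15): Σ = 8498, mean = 8498/15 = 566.533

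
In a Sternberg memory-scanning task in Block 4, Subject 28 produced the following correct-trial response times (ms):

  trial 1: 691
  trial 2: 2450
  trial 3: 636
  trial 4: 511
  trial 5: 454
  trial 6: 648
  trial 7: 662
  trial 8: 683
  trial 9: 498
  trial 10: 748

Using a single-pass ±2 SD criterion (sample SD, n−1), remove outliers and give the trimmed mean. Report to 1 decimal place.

614.6 ms

n = 10, ΣRT = 7981, M = 798.100
Σ(x−M)² = 3114222.90; s = √(3114222.90/9) = 588.239
Cutoffs: 798.100 ± 2·588.239 → [-378.4, 1974.6]
Outside: 2450 → excluded.
Retained (n=9): Σ = 5531, mean = 5531/9 = 614.556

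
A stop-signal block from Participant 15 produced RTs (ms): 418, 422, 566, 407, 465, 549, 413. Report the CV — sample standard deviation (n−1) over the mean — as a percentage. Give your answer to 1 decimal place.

14.6%

n = 7, Σ = 3240, M = 462.8571
Σ(x−M)² = 27350.857; s = √(27350.857/6) = 67.5165
CV = 67.5165 / 462.8571 = 0.14587 = 14.587%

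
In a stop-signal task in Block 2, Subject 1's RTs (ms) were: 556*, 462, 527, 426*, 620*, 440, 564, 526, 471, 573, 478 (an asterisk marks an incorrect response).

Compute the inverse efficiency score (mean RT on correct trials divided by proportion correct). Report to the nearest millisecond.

Correct trials (n=8): 462, 527, 440, 564, 526, 471, 573, 478
Mean correct RT = 4041/8 = 505.1250 ms
Proportion correct = 8/11
IES = 505.1250 / (8/11) = 694.547 ms

695 ms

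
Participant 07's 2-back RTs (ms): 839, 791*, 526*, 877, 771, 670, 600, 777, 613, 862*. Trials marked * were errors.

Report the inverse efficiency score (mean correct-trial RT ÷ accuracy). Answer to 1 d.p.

1050.4 ms

Correct trials (n=7): 839, 877, 771, 670, 600, 777, 613
Mean correct RT = 5147/7 = 735.2857 ms
Proportion correct = 7/10
IES = 735.2857 / (7/10) = 1050.408 ms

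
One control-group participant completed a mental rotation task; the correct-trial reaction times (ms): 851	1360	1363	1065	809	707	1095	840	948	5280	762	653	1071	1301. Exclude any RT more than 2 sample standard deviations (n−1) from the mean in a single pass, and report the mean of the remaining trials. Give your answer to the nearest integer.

987 ms

n = 14, ΣRT = 18105, M = 1293.214
Σ(x−M)² = 17834904.36; s = √(17834904.36/13) = 1171.288
Cutoffs: 1293.214 ± 2·1171.288 → [-1049.4, 3635.8]
Outside: 5280 → excluded.
Retained (n=13): Σ = 12825, mean = 12825/13 = 986.538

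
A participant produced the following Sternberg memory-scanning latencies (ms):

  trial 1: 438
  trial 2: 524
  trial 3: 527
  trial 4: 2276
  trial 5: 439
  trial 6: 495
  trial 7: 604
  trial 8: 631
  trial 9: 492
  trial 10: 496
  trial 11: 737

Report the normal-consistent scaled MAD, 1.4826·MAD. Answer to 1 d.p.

Sorted: 438, 439, 492, 495, 496, 524, 527, 604, 631, 737, 2276 → median = 524
|x − 524| sorted: 0, 3, 28, 29, 32, 80, 85, 86, 107, 213, 1752 → MAD = 80
Robust SD ≈ 1.4826 × 80 = 118.608

118.6 ms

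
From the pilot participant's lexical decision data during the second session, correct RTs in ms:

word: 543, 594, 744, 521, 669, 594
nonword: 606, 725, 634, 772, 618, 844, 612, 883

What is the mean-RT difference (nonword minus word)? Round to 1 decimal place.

M(word) = 3665/6 = 610.833
M(nonword) = 5694/8 = 711.750
Difference = 711.750 − 610.833 = 100.917 ms

100.9 ms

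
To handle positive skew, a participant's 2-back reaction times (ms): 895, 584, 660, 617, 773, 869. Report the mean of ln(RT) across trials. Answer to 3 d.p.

6.584

ln(RT): 6.7968, 6.3699, 6.4922, 6.4249, 6.6503, 6.7673
Σ ln(RT) = 39.5015
Mean = 39.5015/6 = 6.58358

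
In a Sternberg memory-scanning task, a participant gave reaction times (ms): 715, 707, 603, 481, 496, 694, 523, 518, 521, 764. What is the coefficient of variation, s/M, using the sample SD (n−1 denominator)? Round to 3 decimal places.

0.179

n = 10, Σ = 6022, M = 602.2000
Σ(x−M)² = 104237.600; s = √(104237.600/9) = 107.6195
CV = 107.6195 / 602.2000 = 0.17871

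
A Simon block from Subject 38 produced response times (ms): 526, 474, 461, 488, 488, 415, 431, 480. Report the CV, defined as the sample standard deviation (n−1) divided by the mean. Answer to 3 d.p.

0.074

n = 8, Σ = 3763, M = 470.3750
Σ(x−M)² = 8525.875; s = √(8525.875/7) = 34.8996
CV = 34.8996 / 470.3750 = 0.07420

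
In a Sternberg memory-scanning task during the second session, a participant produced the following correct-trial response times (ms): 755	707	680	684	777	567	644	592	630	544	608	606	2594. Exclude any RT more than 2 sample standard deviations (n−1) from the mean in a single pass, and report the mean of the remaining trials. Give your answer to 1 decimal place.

n = 13, ΣRT = 10388, M = 799.077
Σ(x−M)² = 3548308.92; s = √(3548308.92/12) = 543.776
Cutoffs: 799.077 ± 2·543.776 → [-288.5, 1886.6]
Outside: 2594 → excluded.
Retained (n=12): Σ = 7794, mean = 7794/12 = 649.500

649.5 ms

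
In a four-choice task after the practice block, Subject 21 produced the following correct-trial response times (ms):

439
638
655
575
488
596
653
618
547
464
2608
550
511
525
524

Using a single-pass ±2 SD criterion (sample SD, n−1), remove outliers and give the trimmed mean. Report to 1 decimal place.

555.9 ms

n = 15, ΣRT = 10391, M = 692.733
Σ(x−M)² = 3992906.93; s = √(3992906.93/14) = 534.048
Cutoffs: 692.733 ± 2·534.048 → [-375.4, 1760.8]
Outside: 2608 → excluded.
Retained (n=14): Σ = 7783, mean = 7783/14 = 555.929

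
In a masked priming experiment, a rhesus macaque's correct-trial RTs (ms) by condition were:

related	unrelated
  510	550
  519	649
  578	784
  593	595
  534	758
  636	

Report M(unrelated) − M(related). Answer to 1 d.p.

105.5 ms

M(related) = 3370/6 = 561.667
M(unrelated) = 3336/5 = 667.200
Difference = 667.200 − 561.667 = 105.533 ms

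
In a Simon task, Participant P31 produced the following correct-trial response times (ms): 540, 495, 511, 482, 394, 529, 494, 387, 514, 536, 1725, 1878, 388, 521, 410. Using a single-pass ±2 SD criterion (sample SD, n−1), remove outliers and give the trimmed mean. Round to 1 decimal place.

477.0 ms

n = 15, ΣRT = 9804, M = 653.600
Σ(x−M)² = 3095143.60; s = √(3095143.60/14) = 470.193
Cutoffs: 653.600 ± 2·470.193 → [-286.8, 1594.0]
Outside: 1725, 1878 → excluded.
Retained (n=13): Σ = 6201, mean = 6201/13 = 477.000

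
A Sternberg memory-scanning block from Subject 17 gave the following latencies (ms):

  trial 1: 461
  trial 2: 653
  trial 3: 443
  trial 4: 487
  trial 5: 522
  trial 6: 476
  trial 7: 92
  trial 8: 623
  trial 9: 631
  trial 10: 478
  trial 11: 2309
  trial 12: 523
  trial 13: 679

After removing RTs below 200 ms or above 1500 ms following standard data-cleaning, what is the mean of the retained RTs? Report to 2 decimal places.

543.27 ms

Excluded: 92, 2309
Retained (n=11): Σ = 5976
Mean = 5976/11 = 543.2727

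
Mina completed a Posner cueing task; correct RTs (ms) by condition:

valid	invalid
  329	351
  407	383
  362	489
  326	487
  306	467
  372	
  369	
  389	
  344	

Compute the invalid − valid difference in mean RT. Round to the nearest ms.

79 ms

M(valid) = 3204/9 = 356.000
M(invalid) = 2177/5 = 435.400
Difference = 435.400 − 356.000 = 79.400 ms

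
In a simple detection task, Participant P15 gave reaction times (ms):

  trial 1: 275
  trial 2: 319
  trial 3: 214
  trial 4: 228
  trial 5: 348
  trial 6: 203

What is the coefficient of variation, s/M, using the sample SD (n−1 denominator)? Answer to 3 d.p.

0.225

n = 6, Σ = 1587, M = 264.5000
Σ(x−M)² = 17717.500; s = √(17717.500/5) = 59.5273
CV = 59.5273 / 264.5000 = 0.22506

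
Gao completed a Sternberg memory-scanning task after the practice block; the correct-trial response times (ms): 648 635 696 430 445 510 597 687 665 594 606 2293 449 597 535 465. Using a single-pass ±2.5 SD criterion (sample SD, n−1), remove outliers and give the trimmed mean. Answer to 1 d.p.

n = 16, ΣRT = 10852, M = 678.250
Σ(x−M)² = 2899185.00; s = √(2899185.00/15) = 439.635
Cutoffs: 678.250 ± 2.5·439.635 → [-420.8, 1777.3]
Outside: 2293 → excluded.
Retained (n=15): Σ = 8559, mean = 8559/15 = 570.600

570.6 ms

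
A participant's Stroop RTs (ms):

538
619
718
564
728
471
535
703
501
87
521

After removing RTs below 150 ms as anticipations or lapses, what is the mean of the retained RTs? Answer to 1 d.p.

Excluded: 87
Retained (n=10): Σ = 5898
Mean = 5898/10 = 589.8000

589.8 ms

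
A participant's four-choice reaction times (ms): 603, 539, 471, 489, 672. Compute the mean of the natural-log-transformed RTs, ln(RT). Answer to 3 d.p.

6.310

ln(RT): 6.4019, 6.2897, 6.1549, 6.1924, 6.5103
Σ ln(RT) = 31.5491
Mean = 31.5491/5 = 6.30982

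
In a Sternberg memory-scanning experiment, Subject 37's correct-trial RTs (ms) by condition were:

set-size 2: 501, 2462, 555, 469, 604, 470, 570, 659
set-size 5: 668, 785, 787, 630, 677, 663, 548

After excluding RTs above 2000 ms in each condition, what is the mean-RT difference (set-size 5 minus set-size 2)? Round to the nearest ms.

133 ms

set-size 2: exclude 2462
M(set-size 2) = 3828/7 = 546.857
M(set-size 5) = 4758/7 = 679.714
Difference = 679.714 − 546.857 = 132.857 ms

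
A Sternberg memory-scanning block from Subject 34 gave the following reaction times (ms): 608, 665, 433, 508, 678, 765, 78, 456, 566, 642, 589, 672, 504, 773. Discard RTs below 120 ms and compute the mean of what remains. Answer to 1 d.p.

604.5 ms

Excluded: 78
Retained (n=13): Σ = 7859
Mean = 7859/13 = 604.5385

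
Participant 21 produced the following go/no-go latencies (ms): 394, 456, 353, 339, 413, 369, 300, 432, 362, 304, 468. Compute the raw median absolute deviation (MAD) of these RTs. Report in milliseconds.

Sorted: 300, 304, 339, 353, 362, 369, 394, 413, 432, 456, 468 → median = 369
|x − 369|: 25, 87, 16, 30, 44, 0, 69, 63, 7, 65, 99
Sorted deviations: 0, 7, 16, 25, 30, 44, 63, 65, 69, 87, 99 → MAD = 44

44 ms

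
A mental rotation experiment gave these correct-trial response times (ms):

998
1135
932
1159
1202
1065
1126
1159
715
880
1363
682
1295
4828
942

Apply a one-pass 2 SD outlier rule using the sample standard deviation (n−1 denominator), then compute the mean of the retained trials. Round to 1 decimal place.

n = 15, ΣRT = 19481, M = 1298.733
Σ(x−M)² = 13868186.93; s = √(13868186.93/14) = 995.281
Cutoffs: 1298.733 ± 2·995.281 → [-691.8, 3289.3]
Outside: 4828 → excluded.
Retained (n=14): Σ = 14653, mean = 14653/14 = 1046.643

1046.6 ms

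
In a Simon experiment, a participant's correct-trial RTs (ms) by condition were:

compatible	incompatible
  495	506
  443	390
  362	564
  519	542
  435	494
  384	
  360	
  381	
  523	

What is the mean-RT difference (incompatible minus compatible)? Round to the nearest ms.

66 ms

M(compatible) = 3902/9 = 433.556
M(incompatible) = 2496/5 = 499.200
Difference = 499.200 − 433.556 = 65.644 ms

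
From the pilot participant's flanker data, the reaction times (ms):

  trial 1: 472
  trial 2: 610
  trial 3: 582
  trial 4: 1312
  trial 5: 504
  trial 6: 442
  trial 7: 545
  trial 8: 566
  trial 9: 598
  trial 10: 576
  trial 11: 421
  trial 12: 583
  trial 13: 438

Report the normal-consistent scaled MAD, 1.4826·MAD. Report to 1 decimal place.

Sorted: 421, 438, 442, 472, 504, 545, 566, 576, 582, 583, 598, 610, 1312 → median = 566
|x − 566| sorted: 0, 10, 16, 17, 21, 32, 44, 62, 94, 124, 128, 145, 746 → MAD = 44
Robust SD ≈ 1.4826 × 44 = 65.234

65.2 ms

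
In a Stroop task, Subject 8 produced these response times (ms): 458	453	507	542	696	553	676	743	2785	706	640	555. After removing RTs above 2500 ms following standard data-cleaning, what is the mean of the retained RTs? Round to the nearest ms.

Excluded: 2785
Retained (n=11): Σ = 6529
Mean = 6529/11 = 593.5455

594 ms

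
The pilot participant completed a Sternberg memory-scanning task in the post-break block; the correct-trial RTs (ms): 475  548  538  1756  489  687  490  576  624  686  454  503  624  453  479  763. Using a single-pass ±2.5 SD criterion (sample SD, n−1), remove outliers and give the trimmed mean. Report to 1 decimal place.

n = 16, ΣRT = 10145, M = 634.062
Σ(x−M)² = 1474602.94; s = √(1474602.94/15) = 313.539
Cutoffs: 634.062 ± 2.5·313.539 → [-149.8, 1417.9]
Outside: 1756 → excluded.
Retained (n=15): Σ = 8389, mean = 8389/15 = 559.267

559.3 ms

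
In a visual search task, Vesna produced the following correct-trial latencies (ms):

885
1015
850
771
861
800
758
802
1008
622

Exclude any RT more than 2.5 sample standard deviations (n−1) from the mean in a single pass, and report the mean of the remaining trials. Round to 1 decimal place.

n = 10, ΣRT = 8372, M = 837.200
Σ(x−M)² = 123389.60; s = √(123389.60/9) = 117.090
Cutoffs: 837.200 ± 2.5·117.090 → [544.5, 1129.9]
No RTs fall outside the cutoffs; all 10 retained. Mean = 8372/10 = 837.200

837.2 ms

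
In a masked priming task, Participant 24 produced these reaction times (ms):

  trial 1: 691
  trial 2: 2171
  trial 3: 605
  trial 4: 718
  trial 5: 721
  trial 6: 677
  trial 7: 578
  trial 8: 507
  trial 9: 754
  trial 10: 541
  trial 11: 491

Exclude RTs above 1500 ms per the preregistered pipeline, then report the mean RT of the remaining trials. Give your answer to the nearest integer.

628 ms

Excluded: 2171
Retained (n=10): Σ = 6283
Mean = 6283/10 = 628.3000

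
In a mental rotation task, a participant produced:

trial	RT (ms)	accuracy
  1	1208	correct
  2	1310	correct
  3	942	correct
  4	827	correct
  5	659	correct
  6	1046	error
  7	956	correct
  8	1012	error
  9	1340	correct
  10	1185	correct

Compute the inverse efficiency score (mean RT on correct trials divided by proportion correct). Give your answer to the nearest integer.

Correct trials (n=8): 1208, 1310, 942, 827, 659, 956, 1340, 1185
Mean correct RT = 8427/8 = 1053.3750 ms
Proportion correct = 8/10
IES = 1053.3750 / (8/10) = 1316.719 ms

1317 ms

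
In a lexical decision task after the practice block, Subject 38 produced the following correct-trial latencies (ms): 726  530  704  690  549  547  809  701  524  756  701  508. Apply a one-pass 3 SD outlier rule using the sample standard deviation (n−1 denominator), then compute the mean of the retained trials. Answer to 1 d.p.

n = 12, ΣRT = 7745, M = 645.417
Σ(x−M)² = 123008.92; s = √(123008.92/11) = 105.748
Cutoffs: 645.417 ± 3·105.748 → [328.2, 962.7]
No RTs fall outside the cutoffs; all 12 retained. Mean = 7745/12 = 645.417

645.4 ms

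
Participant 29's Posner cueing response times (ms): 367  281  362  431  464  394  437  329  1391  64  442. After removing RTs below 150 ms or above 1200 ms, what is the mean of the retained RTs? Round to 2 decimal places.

389.67 ms

Excluded: 64, 1391
Retained (n=9): Σ = 3507
Mean = 3507/9 = 389.6667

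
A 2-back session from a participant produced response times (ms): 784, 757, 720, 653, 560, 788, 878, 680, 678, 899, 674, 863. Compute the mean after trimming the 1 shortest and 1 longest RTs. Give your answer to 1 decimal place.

Sorted: 560, 653, 674, 678, 680, 720, 757, 784, 788, 863, 878, 899
Drop lowest 1 (560) and highest 1 (899)
Remaining (n=10): Σ = 7475, mean = 7475/10 = 747.500

747.5 ms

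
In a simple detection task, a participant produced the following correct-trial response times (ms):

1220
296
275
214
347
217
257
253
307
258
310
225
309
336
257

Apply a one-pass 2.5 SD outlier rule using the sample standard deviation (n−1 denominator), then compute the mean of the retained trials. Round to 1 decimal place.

n = 15, ΣRT = 5081, M = 338.733
Σ(x−M)² = 855852.93; s = √(855852.93/14) = 247.250
Cutoffs: 338.733 ± 2.5·247.250 → [-279.4, 956.9]
Outside: 1220 → excluded.
Retained (n=14): Σ = 3861, mean = 3861/14 = 275.786

275.8 ms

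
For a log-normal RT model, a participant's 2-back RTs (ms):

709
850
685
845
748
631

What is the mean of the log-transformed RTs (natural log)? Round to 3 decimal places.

6.607

ln(RT): 6.5639, 6.7452, 6.5294, 6.7393, 6.6174, 6.4473
Σ ln(RT) = 39.6426
Mean = 39.6426/6 = 6.60709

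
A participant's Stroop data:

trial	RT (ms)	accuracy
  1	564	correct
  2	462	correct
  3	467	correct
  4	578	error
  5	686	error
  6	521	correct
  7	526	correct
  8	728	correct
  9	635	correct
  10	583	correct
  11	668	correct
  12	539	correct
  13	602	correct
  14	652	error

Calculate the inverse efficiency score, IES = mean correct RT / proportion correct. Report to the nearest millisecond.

Correct trials (n=11): 564, 462, 467, 521, 526, 728, 635, 583, 668, 539, 602
Mean correct RT = 6295/11 = 572.2727 ms
Proportion correct = 11/14
IES = 572.2727 / (11/14) = 728.347 ms

728 ms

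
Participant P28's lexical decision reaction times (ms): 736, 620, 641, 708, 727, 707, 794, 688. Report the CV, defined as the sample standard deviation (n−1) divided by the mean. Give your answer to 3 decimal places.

n = 8, Σ = 5621, M = 702.6250
Σ(x−M)² = 20943.875; s = √(20943.875/7) = 54.6990
CV = 54.6990 / 702.6250 = 0.07785

0.078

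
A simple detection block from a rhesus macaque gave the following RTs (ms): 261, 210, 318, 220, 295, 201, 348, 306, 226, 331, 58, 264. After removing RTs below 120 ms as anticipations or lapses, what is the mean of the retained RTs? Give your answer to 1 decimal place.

Excluded: 58
Retained (n=11): Σ = 2980
Mean = 2980/11 = 270.9091

270.9 ms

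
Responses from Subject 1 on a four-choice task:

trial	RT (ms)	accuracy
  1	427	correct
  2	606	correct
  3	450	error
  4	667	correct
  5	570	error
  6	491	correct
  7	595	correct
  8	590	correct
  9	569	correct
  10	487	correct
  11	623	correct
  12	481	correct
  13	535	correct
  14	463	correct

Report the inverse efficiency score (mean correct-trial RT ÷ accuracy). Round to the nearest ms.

Correct trials (n=12): 427, 606, 667, 491, 595, 590, 569, 487, 623, 481, 535, 463
Mean correct RT = 6534/12 = 544.5000 ms
Proportion correct = 12/14
IES = 544.5000 / (12/14) = 635.250 ms

635 ms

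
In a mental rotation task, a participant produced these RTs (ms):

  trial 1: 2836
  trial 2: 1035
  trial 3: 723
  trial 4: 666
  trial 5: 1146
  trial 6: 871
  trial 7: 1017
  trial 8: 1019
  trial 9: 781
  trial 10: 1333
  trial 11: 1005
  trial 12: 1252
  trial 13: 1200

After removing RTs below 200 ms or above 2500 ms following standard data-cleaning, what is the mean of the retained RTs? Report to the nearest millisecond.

1004 ms

Excluded: 2836
Retained (n=12): Σ = 12048
Mean = 12048/12 = 1004.0000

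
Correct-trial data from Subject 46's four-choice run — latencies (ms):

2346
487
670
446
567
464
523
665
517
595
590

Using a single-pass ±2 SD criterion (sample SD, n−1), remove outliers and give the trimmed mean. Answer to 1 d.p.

552.4 ms

n = 11, ΣRT = 7870, M = 715.455
Σ(x−M)² = 2980026.73; s = √(2980026.73/10) = 545.896
Cutoffs: 715.455 ± 2·545.896 → [-376.3, 1807.2]
Outside: 2346 → excluded.
Retained (n=10): Σ = 5524, mean = 5524/10 = 552.400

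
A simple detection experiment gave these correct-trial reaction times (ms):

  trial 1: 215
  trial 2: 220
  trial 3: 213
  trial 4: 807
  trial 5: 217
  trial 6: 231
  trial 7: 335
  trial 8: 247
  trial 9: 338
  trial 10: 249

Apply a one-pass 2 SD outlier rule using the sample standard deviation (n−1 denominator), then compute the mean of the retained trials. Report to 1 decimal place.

251.7 ms

n = 10, ΣRT = 3072, M = 307.200
Σ(x−M)² = 297453.60; s = √(297453.60/9) = 181.798
Cutoffs: 307.200 ± 2·181.798 → [-56.4, 670.8]
Outside: 807 → excluded.
Retained (n=9): Σ = 2265, mean = 2265/9 = 251.667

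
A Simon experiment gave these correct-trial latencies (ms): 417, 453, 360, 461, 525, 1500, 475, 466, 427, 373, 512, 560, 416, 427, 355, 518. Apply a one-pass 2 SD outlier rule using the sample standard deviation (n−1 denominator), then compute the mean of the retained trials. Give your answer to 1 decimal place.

449.7 ms

n = 16, ΣRT = 8245, M = 515.312
Σ(x−M)² = 1087809.44; s = √(1087809.44/15) = 269.297
Cutoffs: 515.312 ± 2·269.297 → [-23.3, 1053.9]
Outside: 1500 → excluded.
Retained (n=15): Σ = 6745, mean = 6745/15 = 449.667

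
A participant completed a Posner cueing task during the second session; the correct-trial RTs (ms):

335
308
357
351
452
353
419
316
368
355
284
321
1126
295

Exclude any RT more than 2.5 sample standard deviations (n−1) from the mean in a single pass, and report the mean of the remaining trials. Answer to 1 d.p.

347.2 ms

n = 14, ΣRT = 5640, M = 402.857
Σ(x−M)² = 590001.71; s = √(590001.71/13) = 213.037
Cutoffs: 402.857 ± 2.5·213.037 → [-129.7, 935.4]
Outside: 1126 → excluded.
Retained (n=13): Σ = 4514, mean = 4514/13 = 347.231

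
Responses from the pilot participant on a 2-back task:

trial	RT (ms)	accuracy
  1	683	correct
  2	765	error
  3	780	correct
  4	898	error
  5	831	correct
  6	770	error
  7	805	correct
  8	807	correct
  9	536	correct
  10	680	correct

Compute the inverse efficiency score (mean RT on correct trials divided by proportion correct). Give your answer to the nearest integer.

Correct trials (n=7): 683, 780, 831, 805, 807, 536, 680
Mean correct RT = 5122/7 = 731.7143 ms
Proportion correct = 7/10
IES = 731.7143 / (7/10) = 1045.306 ms

1045 ms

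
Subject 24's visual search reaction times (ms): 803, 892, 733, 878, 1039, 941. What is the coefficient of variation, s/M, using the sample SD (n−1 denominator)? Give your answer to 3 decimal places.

n = 6, Σ = 5286, M = 881.0000
Σ(x−M)² = 56682.000; s = √(56682.000/5) = 106.4725
CV = 106.4725 / 881.0000 = 0.12085

0.121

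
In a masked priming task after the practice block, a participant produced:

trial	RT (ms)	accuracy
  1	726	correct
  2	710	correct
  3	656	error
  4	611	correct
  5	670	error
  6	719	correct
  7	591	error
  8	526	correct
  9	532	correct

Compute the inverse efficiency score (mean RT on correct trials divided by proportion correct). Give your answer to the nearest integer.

Correct trials (n=6): 726, 710, 611, 719, 526, 532
Mean correct RT = 3824/6 = 637.3333 ms
Proportion correct = 6/9
IES = 637.3333 / (6/9) = 956.000 ms

956 ms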